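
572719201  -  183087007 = 389632194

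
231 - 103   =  128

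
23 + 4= 27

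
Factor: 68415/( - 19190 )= -2^( -1) * 3^1*19^(  -  1)*101^( -1 )*4561^1 = - 13683/3838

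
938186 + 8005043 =8943229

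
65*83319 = 5415735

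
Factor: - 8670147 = - 3^1*41^1 *70489^1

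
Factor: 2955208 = 2^3 * 109^1*3389^1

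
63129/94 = 63129/94  =  671.59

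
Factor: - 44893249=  - 97^1*181^1*2557^1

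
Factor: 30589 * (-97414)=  - 2^1*13^2*53^1*181^1*919^1 = - 2979796846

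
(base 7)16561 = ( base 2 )1001010001011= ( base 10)4747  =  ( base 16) 128b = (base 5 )122442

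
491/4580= 491/4580  =  0.11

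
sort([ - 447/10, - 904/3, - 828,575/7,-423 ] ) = [ - 828, - 423 , - 904/3, - 447/10,575/7]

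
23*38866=893918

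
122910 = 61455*2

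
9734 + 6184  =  15918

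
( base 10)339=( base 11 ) 289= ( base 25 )de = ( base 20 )gj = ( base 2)101010011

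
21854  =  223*98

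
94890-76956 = 17934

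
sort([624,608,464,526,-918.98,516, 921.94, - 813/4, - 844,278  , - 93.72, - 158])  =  [-918.98, - 844, - 813/4, - 158, - 93.72, 278,464, 516, 526, 608, 624, 921.94] 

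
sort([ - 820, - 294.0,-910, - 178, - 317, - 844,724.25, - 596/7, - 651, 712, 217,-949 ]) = [ - 949, - 910,- 844, - 820, - 651, - 317, - 294.0, - 178, - 596/7, 217, 712 , 724.25]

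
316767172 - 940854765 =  - 624087593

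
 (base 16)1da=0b111011010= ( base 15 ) 219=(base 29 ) ga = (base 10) 474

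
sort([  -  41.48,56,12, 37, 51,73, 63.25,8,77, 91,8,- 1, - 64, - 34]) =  [ - 64, - 41.48, -34, -1,8, 8,12, 37,51,  56,63.25,  73 , 77, 91]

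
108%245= 108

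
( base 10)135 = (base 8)207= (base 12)B3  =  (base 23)5K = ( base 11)113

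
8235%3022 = 2191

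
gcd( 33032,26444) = 4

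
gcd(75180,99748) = 4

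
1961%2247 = 1961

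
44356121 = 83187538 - 38831417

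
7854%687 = 297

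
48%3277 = 48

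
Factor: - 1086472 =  - 2^3*67^1*2027^1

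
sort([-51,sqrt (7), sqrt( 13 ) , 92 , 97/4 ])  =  [-51, sqrt (7), sqrt(13),97/4,92] 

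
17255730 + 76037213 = 93292943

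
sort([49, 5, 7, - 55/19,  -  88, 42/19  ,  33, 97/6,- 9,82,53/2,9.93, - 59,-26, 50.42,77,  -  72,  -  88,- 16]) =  [ -88, - 88, - 72,-59, - 26,-16,-9,-55/19 , 42/19,  5, 7, 9.93, 97/6, 53/2,33 , 49, 50.42, 77, 82] 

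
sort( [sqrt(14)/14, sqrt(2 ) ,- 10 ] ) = [ -10, sqrt(14 ) /14, sqrt( 2)]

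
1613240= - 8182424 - -9795664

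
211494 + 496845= 708339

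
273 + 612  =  885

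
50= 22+28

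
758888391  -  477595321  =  281293070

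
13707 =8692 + 5015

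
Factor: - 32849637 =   -  3^1* 10949879^1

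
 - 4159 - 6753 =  - 10912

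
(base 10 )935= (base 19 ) 2b4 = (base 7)2504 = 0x3A7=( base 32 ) T7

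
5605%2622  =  361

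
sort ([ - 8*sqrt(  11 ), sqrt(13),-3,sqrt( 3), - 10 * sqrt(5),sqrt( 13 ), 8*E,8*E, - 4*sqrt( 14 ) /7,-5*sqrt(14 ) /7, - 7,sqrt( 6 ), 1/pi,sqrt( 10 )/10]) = [  -  8*sqrt (11), - 10*sqrt(5 ), - 7, - 3, - 5*sqrt(14)/7, - 4*sqrt( 14 ) /7,  sqrt(10) /10,1/pi, sqrt( 3),sqrt(6),sqrt(13 ), sqrt( 13) , 8*E,8*E ] 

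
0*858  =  0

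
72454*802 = 58108108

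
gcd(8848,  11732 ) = 28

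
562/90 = 281/45= 6.24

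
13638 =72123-58485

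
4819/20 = 4819/20 = 240.95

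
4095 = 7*585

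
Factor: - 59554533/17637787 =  -3^1*523^1 * 37957^1*17637787^( - 1 ) 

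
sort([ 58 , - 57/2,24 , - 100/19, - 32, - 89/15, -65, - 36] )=[ - 65, - 36,-32, - 57/2, - 89/15, - 100/19,  24, 58] 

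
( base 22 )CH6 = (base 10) 6188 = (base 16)182C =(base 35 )51S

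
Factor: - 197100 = - 2^2*3^3 * 5^2*73^1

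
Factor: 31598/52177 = 2^1*7^1*37^1*61^1*52177^( - 1) 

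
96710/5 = 19342= 19342.00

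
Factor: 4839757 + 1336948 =5^1*479^1*2579^1  =  6176705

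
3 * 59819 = 179457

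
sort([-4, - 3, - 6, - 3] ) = [-6, - 4, - 3, - 3]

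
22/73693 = 22/73693 = 0.00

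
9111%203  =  179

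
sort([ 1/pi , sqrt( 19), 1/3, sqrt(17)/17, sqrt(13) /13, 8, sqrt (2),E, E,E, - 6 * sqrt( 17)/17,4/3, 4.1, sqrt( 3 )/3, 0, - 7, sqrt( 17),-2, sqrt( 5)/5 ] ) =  [ - 7 , - 2, - 6*sqrt(17 )/17,0, sqrt( 17 ) /17, sqrt( 13 ) /13, 1/pi,1/3,sqrt(5) /5,  sqrt( 3 )/3,4/3, sqrt( 2 ), E,E, E, 4.1 , sqrt( 17),  sqrt( 19) , 8 ] 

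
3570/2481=1 + 363/827 =1.44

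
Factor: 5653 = 5653^1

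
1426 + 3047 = 4473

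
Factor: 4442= 2^1*2221^1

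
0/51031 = 0  =  0.00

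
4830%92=46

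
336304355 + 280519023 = 616823378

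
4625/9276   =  4625/9276= 0.50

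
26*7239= 188214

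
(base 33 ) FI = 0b1000000001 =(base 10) 513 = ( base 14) 289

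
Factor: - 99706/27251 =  - 2^1*7^ ( - 1 )*17^(-1)*229^( - 1)*49853^1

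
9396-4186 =5210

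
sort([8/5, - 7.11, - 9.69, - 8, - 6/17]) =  [- 9.69, - 8, - 7.11, - 6/17,8/5] 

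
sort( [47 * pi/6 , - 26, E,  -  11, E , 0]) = [ - 26,  -  11 , 0, E, E,47*pi/6]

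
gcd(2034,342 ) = 18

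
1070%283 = 221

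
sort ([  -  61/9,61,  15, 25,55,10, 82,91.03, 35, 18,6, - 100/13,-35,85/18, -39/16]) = [-35, - 100/13  , - 61/9,-39/16,85/18,6,10,  15,18,25,  35, 55, 61,82, 91.03 ]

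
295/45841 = 295/45841 =0.01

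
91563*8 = 732504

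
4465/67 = 66 + 43/67  =  66.64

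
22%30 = 22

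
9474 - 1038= 8436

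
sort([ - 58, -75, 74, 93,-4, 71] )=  [ - 75,-58,-4, 71, 74, 93 ]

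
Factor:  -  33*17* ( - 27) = 3^4*11^1*17^1= 15147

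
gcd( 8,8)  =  8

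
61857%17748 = 8613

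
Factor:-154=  - 2^1*7^1*11^1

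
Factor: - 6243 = - 3^1*2081^1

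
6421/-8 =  - 6421/8 = - 802.62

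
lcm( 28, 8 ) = 56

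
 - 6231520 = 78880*(  -  79 )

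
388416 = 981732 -593316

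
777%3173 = 777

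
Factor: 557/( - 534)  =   - 2^( - 1)*3^ ( - 1)*89^(-1)*557^1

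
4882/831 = 4882/831 = 5.87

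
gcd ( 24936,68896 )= 8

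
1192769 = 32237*37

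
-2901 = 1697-4598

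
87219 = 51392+35827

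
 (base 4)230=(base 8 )54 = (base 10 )44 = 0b101100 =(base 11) 40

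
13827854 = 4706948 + 9120906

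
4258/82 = 2129/41 = 51.93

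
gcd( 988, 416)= 52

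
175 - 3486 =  - 3311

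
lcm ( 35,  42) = 210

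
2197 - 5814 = -3617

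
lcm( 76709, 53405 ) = 4218995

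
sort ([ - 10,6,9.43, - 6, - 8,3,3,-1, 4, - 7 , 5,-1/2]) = [-10, - 8 , - 7,-6,  -  1, - 1/2,3, 3 , 4,5,  6,9.43] 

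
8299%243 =37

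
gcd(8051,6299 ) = 1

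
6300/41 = 153+27/41 = 153.66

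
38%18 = 2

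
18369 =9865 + 8504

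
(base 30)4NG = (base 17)EF5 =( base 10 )4306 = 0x10D2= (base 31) 4es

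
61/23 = 61/23 = 2.65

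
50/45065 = 10/9013 = 0.00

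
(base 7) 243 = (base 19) 6f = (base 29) 4D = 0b10000001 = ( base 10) 129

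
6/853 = 6/853 = 0.01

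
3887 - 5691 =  - 1804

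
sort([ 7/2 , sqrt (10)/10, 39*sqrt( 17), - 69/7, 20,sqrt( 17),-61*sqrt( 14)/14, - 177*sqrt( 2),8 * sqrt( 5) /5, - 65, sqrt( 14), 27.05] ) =[ - 177*sqrt( 2), - 65,  -  61 * sqrt( 14)/14, - 69/7,sqrt( 10)/10 , 7/2, 8*sqrt( 5) /5, sqrt (14 ) , sqrt( 17),20, 27.05, 39*sqrt( 17)]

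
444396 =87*5108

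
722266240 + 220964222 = 943230462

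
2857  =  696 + 2161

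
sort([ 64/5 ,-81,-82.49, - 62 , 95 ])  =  [ - 82.49, - 81, - 62,64/5 , 95 ] 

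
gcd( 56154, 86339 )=1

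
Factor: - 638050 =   -  2^1*5^2*7^1*1823^1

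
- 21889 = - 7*3127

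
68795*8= 550360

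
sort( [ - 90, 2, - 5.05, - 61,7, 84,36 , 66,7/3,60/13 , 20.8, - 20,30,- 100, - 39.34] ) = [ - 100, - 90, - 61, - 39.34, - 20,-5.05, 2, 7/3,60/13,  7,20.8,30, 36 , 66, 84]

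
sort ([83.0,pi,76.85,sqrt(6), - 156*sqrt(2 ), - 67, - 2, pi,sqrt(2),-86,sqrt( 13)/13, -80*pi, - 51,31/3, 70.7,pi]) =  [ - 80 *pi, - 156 * sqrt(2), - 86 , -67, - 51, - 2,  sqrt(13) /13,sqrt( 2 ),sqrt ( 6 ), pi,pi, pi , 31/3,70.7, 76.85 , 83.0]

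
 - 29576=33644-63220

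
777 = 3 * 259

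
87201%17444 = 17425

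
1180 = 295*4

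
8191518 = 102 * 80309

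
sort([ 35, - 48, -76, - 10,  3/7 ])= [- 76, - 48,-10, 3/7,35]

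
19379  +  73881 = 93260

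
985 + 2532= 3517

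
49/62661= 49/62661 = 0.00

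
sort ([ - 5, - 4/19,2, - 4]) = [ - 5, - 4, - 4/19, 2 ]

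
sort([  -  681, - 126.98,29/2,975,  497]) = [ - 681, - 126.98,29/2,497, 975]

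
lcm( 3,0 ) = 0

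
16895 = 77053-60158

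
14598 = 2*7299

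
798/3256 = 399/1628 = 0.25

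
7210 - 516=6694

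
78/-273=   -  1 + 5/7 = - 0.29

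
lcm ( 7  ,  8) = 56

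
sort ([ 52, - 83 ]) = [ - 83,52]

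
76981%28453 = 20075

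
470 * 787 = 369890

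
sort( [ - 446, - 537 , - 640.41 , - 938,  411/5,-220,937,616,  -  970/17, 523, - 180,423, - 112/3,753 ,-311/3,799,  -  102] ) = [  -  938 ,  -  640.41, - 537, - 446, - 220, - 180,  -  311/3,-102,-970/17,  -  112/3,  411/5, 423,  523,616,  753, 799,937]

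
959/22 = 43 + 13/22=43.59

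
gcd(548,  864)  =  4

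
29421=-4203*(-7)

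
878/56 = 439/28 = 15.68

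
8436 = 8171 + 265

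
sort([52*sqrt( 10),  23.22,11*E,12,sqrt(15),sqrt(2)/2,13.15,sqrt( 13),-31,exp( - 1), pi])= [ - 31, exp(-1 ), sqrt( 2 ) /2,pi,sqrt( 13),sqrt(15), 12,13.15,23.22, 11 *E,52*sqrt( 10 ) ] 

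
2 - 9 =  - 7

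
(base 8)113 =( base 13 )5a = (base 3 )2210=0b1001011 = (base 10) 75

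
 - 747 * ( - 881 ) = 658107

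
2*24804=49608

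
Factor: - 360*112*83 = -3346560 = -  2^7*3^2*5^1*7^1*83^1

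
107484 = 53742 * 2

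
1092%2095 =1092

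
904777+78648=983425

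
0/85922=0  =  0.00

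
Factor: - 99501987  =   - 3^1*13^1*29^1*87977^1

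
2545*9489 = 24149505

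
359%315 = 44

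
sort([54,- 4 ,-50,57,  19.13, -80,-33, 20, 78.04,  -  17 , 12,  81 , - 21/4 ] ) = [ -80, -50,  -  33, - 17,-21/4,- 4 , 12,19.13,20, 54,57,78.04, 81]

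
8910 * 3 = 26730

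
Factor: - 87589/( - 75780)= 2^( - 2)*3^( - 2 ) * 5^( - 1 )*421^( - 1)*87589^1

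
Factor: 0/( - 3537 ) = 0^1 = 0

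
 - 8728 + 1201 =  - 7527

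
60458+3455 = 63913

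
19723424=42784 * 461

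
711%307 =97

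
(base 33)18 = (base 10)41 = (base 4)221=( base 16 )29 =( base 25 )1G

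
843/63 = 13 + 8/21 = 13.38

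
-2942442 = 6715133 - 9657575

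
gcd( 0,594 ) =594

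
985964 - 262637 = 723327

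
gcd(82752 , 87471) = 3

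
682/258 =341/129=2.64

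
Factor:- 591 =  - 3^1 * 197^1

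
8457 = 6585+1872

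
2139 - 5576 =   -  3437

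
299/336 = 299/336 = 0.89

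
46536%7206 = 3300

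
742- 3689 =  - 2947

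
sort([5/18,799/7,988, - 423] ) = [ - 423,5/18,799/7, 988]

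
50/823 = 50/823 = 0.06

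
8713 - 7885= 828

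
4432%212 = 192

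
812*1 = 812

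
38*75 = 2850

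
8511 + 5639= 14150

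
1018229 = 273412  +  744817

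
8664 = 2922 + 5742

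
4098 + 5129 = 9227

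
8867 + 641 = 9508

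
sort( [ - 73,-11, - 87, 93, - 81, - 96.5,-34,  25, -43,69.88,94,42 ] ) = [-96.5  , - 87, - 81, - 73, - 43, - 34, - 11,25, 42, 69.88, 93, 94]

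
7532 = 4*1883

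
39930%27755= 12175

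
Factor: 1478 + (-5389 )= - 3911=- 3911^1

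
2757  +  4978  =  7735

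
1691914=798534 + 893380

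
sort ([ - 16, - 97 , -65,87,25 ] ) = [-97,-65,  -  16,25,87] 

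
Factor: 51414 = 2^1*3^1*11^1 * 19^1*41^1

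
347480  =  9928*35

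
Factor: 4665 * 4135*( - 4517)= - 3^1*5^2*311^1*827^1*4517^1=- 87131913675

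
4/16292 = 1/4073= 0.00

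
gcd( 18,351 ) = 9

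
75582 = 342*221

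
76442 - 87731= -11289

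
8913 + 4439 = 13352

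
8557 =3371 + 5186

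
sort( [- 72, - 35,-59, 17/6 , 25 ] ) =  [ - 72, - 59,  -  35 , 17/6, 25 ]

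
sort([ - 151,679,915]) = [ - 151,679,915]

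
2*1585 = 3170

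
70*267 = 18690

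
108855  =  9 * 12095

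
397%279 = 118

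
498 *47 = 23406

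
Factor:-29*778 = -2^1*29^1 * 389^1 = -22562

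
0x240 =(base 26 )m4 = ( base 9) 710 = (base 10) 576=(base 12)400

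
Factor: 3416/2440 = 5^ ( - 1)*7^1 = 7/5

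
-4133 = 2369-6502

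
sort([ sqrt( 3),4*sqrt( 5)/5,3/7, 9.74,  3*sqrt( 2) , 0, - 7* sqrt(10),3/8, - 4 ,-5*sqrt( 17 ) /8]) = [ - 7 * sqrt( 10), - 4,-5*sqrt( 17)/8,0,3/8,  3/7, sqrt ( 3), 4*sqrt(5 )/5 , 3*sqrt( 2),  9.74] 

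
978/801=326/267 =1.22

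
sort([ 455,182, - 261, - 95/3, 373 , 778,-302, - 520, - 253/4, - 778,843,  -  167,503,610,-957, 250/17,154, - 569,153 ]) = [ - 957, - 778, - 569, - 520, - 302,-261, - 167,-253/4, - 95/3, 250/17,153,154,182, 373,455, 503,610,778,843 ] 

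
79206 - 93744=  - 14538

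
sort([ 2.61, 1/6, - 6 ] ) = [- 6,1/6,2.61] 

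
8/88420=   2/22105 = 0.00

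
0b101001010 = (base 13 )1c5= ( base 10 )330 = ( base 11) 280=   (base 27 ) c6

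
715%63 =22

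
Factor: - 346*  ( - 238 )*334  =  27504232=2^3*7^1*17^1*167^1 * 173^1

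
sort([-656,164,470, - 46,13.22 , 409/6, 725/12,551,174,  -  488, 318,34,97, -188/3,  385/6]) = [ - 656, - 488, - 188/3, - 46, 13.22,34, 725/12,385/6 , 409/6,97,164, 174, 318,470,551] 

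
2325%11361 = 2325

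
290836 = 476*611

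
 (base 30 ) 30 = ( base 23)3l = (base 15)60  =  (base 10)90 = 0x5A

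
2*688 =1376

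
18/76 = 9/38 = 0.24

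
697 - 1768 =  - 1071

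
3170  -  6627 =  -  3457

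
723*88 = 63624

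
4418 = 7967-3549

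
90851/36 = 2523+ 23/36 = 2523.64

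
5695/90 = 63  +  5/18 =63.28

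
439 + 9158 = 9597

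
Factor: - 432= - 2^4*3^3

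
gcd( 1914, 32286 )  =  6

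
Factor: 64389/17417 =3^1*13^2  *127^1*17417^(-1)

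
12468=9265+3203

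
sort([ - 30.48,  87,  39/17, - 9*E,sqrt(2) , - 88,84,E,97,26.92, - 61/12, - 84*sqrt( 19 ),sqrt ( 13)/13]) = [ - 84*sqrt(19), - 88,- 30.48, - 9*E, - 61/12,sqrt( 13 )/13 , sqrt( 2), 39/17,E, 26.92,84,87,97 ]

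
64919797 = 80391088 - 15471291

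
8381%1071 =884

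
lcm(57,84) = 1596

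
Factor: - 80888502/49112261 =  - 2^1*3^1*11^( - 1)*4464751^( - 1 )*13481417^1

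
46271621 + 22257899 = 68529520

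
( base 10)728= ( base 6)3212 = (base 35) KS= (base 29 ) p3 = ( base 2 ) 1011011000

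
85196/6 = 42598/3=14199.33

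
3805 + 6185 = 9990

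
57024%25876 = 5272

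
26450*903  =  23884350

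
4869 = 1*4869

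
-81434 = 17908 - 99342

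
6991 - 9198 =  - 2207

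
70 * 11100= 777000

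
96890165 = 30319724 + 66570441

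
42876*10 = 428760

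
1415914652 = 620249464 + 795665188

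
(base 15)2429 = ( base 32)7G9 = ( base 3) 101112210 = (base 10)7689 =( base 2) 1111000001001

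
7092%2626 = 1840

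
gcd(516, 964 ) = 4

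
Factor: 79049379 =3^1*463^1 * 56911^1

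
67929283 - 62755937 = 5173346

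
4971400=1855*2680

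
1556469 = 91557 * 17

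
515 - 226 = 289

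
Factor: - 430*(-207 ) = 89010 = 2^1 * 3^2*5^1*23^1*43^1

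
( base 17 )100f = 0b1001101000000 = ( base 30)5e8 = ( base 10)4928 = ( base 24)8d8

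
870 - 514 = 356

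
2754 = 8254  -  5500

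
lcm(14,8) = 56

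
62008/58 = 31004/29 = 1069.10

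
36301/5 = 36301/5 = 7260.20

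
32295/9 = 10765/3 =3588.33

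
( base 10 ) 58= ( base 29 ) 20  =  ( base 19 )31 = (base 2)111010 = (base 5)213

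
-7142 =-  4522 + - 2620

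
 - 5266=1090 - 6356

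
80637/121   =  80637/121 = 666.42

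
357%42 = 21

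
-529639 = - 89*5951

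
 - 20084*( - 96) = 1928064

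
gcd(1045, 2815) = 5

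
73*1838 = 134174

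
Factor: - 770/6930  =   - 1/9 = - 3^( - 2)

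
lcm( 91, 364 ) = 364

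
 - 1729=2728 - 4457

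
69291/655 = 105  +  516/655 = 105.79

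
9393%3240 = 2913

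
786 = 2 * 393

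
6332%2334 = 1664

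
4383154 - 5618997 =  - 1235843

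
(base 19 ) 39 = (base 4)1002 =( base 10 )66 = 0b1000010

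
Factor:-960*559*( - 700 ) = 2^8*3^1*5^3*7^1*13^1*43^1 = 375648000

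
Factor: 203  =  7^1*29^1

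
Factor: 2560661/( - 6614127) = -3^( - 2 )*13^( - 1 )*56531^( - 1 )*2560661^1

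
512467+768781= 1281248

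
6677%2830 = 1017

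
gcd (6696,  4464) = 2232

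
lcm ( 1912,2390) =9560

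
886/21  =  886/21 =42.19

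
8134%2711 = 1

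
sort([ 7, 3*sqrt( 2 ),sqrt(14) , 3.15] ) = [ 3.15,sqrt( 14),3*sqrt( 2), 7 ] 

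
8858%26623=8858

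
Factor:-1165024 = - 2^5*7^2*743^1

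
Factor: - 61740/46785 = - 2^2*3^1*7^3*3119^( - 1)  =  - 4116/3119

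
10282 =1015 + 9267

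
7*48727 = 341089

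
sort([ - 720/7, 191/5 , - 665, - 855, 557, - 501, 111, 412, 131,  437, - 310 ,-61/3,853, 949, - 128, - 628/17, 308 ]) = [ - 855, - 665, - 501, - 310, - 128,-720/7, - 628/17, - 61/3, 191/5 , 111, 131,308,412, 437,  557 , 853, 949] 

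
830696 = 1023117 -192421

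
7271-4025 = 3246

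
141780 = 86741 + 55039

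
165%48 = 21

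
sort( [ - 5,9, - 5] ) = [ - 5, - 5, 9 ] 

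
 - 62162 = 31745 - 93907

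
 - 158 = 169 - 327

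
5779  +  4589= 10368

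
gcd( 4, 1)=1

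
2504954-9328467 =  - 6823513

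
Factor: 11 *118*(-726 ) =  - 942348 = - 2^2*3^1*11^3*59^1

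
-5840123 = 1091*( - 5353 )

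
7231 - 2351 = 4880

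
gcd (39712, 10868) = 4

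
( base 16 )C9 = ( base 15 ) d6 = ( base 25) 81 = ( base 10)201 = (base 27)7c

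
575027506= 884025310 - 308997804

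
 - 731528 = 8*( - 91441)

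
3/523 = 3/523 = 0.01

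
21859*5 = 109295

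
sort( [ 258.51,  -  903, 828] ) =[  -  903,258.51, 828 ]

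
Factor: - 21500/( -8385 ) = 100/39   =  2^2 * 3^ ( - 1)*5^2*13^ ( - 1)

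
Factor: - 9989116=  - 2^2 * 61^1*40939^1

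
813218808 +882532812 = 1695751620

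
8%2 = 0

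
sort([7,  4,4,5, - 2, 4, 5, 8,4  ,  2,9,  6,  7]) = [  -  2, 2,4,4, 4,  4, 5, 5, 6,  7,7,  8,9]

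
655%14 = 11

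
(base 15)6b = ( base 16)65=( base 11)92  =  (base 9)122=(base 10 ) 101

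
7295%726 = 35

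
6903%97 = 16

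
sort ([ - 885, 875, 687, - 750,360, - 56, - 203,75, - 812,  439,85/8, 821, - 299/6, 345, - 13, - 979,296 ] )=[-979 ,  -  885, -812,  -  750,-203, - 56, - 299/6, - 13, 85/8, 75, 296, 345,360,  439,  687, 821, 875] 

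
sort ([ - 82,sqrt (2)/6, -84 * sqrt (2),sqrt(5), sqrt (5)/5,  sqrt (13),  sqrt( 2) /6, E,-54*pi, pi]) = [ - 54*pi,-84 * sqrt(2), - 82, sqrt( 2)/6, sqrt( 2 ) /6, sqrt( 5 ) /5, sqrt (5), E , pi,sqrt(13)] 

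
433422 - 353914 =79508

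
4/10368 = 1/2592 = 0.00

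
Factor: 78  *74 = 2^2*3^1*13^1 * 37^1=5772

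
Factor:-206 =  - 2^1*103^1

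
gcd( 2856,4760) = 952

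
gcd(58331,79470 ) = 1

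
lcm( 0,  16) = 0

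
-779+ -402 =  - 1181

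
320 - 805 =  - 485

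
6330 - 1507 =4823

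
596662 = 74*8063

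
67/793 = 67/793 = 0.08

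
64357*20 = 1287140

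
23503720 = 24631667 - 1127947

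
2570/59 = 43+33/59 = 43.56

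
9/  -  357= - 1 + 116/119 = -  0.03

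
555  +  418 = 973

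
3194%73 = 55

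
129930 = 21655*6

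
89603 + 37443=127046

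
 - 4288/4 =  - 1072 = - 1072.00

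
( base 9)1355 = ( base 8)1776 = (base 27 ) 1an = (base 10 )1022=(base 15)482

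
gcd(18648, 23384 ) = 296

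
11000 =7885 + 3115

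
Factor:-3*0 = 0 = 0^1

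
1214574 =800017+414557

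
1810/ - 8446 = -1 + 3318/4223 = -0.21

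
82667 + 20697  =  103364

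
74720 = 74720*1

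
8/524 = 2/131= 0.02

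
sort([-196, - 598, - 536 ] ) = [-598,-536, - 196 ] 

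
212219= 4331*49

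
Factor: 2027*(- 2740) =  - 5553980 = - 2^2 * 5^1*137^1 * 2027^1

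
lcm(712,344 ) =30616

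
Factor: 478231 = 13^1*36787^1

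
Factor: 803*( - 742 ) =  -2^1* 7^1*11^1* 53^1*73^1 = - 595826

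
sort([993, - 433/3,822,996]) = [ - 433/3,822,993, 996]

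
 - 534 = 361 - 895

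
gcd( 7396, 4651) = 1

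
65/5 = 13 = 13.00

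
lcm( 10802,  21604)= 21604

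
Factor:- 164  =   - 2^2*41^1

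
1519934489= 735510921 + 784423568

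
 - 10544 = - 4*2636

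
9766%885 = 31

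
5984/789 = 5984/789 = 7.58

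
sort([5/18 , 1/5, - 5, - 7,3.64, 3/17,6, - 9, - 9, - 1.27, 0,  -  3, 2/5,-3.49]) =[ - 9,- 9, - 7, - 5, - 3.49, - 3, - 1.27,0,3/17, 1/5, 5/18,2/5,3.64, 6]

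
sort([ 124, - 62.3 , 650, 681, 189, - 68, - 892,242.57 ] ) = [ - 892,  -  68 ,-62.3,124 , 189,  242.57,650,681]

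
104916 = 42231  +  62685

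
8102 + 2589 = 10691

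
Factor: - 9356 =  - 2^2*2339^1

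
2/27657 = 2/27657 = 0.00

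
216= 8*27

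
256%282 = 256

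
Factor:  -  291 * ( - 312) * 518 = 47030256= 2^4 * 3^2*7^1 * 13^1*37^1*97^1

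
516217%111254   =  71201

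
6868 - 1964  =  4904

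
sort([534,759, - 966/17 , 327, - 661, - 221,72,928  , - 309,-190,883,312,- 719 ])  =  [  -  719, - 661,  -  309 ,  -  221,  -  190, - 966/17, 72,312,327, 534, 759, 883,928]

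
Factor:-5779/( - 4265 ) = 5^(- 1)*853^(-1 )*5779^1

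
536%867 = 536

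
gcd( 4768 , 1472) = 32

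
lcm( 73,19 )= 1387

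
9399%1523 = 261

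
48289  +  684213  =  732502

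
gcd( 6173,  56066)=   1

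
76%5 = 1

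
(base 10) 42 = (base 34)18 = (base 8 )52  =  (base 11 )39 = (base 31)1b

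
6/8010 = 1/1335=0.00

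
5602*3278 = 18363356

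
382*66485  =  25397270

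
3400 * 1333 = 4532200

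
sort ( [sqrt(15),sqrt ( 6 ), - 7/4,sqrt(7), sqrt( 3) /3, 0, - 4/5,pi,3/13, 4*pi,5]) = [  -  7/4, - 4/5,0,3/13,sqrt( 3)/3,sqrt(6),sqrt(7), pi,sqrt(15),5,  4*pi]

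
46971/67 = 701 + 4/67 =701.06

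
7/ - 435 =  - 7/435 = - 0.02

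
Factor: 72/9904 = 2^(-1 )*3^2*619^( - 1 ) = 9/1238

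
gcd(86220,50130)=90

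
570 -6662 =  - 6092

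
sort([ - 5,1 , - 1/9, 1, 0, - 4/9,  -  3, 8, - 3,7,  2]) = [ - 5, -3,- 3,-4/9,-1/9 , 0, 1,1,  2,7,  8] 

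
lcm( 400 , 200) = 400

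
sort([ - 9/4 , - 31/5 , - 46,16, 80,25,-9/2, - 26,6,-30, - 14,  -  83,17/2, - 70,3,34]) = [-83, - 70, - 46 ,-30, - 26, - 14, - 31/5, - 9/2, - 9/4,3,6,17/2, 16,25,34,80 ]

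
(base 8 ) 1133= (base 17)218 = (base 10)603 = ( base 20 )1a3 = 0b1001011011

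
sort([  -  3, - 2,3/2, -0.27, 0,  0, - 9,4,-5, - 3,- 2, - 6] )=[ - 9, - 6, - 5, - 3, - 3, - 2, - 2, - 0.27,0,0,3/2, 4]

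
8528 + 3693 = 12221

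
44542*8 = 356336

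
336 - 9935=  - 9599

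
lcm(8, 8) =8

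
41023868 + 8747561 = 49771429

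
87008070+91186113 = 178194183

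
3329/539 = 3329/539= 6.18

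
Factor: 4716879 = 3^1*29^1*54217^1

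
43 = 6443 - 6400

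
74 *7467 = 552558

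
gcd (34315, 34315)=34315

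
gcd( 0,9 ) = 9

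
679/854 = 97/122  =  0.80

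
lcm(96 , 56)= 672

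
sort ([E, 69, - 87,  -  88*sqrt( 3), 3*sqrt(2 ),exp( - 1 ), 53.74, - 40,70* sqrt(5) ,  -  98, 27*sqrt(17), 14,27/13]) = [ - 88*sqrt(3),-98,  -  87, - 40,exp ( - 1 ),27/13, E,3 * sqrt (2 ), 14,53.74,69, 27*sqrt(17), 70*sqrt(5 )] 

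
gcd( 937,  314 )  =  1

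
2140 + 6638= 8778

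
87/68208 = 1/784 = 0.00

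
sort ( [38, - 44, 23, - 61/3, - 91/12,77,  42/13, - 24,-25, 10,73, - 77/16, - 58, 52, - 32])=[ - 58, - 44, - 32, - 25,- 24,-61/3,  -  91/12, - 77/16,42/13  ,  10,23,38 , 52, 73, 77] 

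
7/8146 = 7/8146 = 0.00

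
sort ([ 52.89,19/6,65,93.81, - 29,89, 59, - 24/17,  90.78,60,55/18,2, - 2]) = [ - 29, - 2, - 24/17,2,55/18,19/6, 52.89,59,60, 65,89,90.78, 93.81 ] 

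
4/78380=1/19595 = 0.00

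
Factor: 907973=11^1*197^1  *  419^1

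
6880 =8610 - 1730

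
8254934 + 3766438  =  12021372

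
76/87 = 76/87 =0.87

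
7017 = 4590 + 2427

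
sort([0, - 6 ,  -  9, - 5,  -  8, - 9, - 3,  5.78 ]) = [-9,- 9,  -  8 ,  -  6 ,-5, - 3, 0  ,  5.78] 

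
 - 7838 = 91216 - 99054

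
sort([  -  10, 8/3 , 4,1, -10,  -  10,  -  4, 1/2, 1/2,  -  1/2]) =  [ - 10, - 10,-10, - 4, - 1/2 , 1/2, 1/2 , 1, 8/3, 4]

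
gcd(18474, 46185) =9237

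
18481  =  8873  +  9608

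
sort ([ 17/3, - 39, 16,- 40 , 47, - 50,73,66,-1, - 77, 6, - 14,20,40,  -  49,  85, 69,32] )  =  [ - 77, - 50, - 49 ,-40,-39, - 14, - 1,17/3,6 , 16, 20,32,40,47,66,69,73, 85]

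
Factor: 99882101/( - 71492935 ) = -5^ ( - 1 ) * 11^1*2131^1*4261^1*14298587^(- 1 )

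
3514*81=284634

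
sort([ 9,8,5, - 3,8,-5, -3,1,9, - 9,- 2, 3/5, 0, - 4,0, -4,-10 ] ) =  [ - 10,-9 ,  -  5, - 4,  -  4,  -  3,  -  3, - 2, 0,0,3/5, 1, 5,8 , 8, 9,9]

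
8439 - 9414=- 975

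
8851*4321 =38245171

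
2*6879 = 13758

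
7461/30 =2487/10 = 248.70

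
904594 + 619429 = 1524023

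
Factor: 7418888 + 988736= 2^3*41^1*25633^1  =  8407624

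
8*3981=31848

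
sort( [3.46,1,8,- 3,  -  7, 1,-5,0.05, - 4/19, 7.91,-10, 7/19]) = [ - 10,-7,-5 ,-3, - 4/19, 0.05,7/19, 1,1, 3.46, 7.91,8]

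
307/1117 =307/1117=0.27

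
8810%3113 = 2584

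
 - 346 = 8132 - 8478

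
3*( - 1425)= - 4275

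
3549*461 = 1636089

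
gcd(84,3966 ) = 6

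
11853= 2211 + 9642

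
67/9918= 67/9918 = 0.01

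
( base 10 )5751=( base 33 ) 599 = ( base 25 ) 951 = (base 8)13167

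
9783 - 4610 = 5173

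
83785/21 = 83785/21 = 3989.76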